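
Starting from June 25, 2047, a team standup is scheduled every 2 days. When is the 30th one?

The 30th occurrence is 29 intervals after the first: 29 × 2 = 58 days after June 25, 2047.
June has 30 days — 5 days to the end of June leaves 53.
July has 31 days (22 left).
22 days into August → August 22, 2047.

August 22, 2047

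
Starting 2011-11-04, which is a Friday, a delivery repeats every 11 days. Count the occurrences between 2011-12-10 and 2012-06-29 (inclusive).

Occurrences land 11·i days after 2011-11-04 for i = 0, 1, 2, …
2011-12-10 is 36 days after the start; 36 ÷ 11 = 3 remainder 3; since the remainder is 3, round up to i = 4. First occurrence in the window: #5 on 2011-12-18 (4×11 = 44 days in).
2012-06-29 is 238 days after the start; 238 ÷ 11 = 21 remainder 7. Last occurrence in the window: #22 on 2012-06-22.
Occurrences #5 through #22: 18 in total.

18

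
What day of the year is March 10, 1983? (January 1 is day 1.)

Days in months before March: 31 + 28 = 59.
Plus 10 days into March → day 69.

69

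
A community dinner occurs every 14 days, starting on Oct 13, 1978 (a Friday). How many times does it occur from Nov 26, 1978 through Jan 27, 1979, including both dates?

Occurrences land 14·i days after Oct 13, 1978 for i = 0, 1, 2, …
Nov 26, 1978 is 44 days after the start; 44 ÷ 14 = 3 remainder 2; since the remainder is 2, round up to i = 4. First occurrence in the window: #5 on Dec 8, 1978 (4×14 = 56 days in).
Jan 27, 1979 is 106 days after the start; 106 ÷ 14 = 7 remainder 8. Last occurrence in the window: #8 on Jan 19, 1979.
Occurrences #5 through #8: 4 in total.

4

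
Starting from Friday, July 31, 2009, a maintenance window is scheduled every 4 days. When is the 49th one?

February 8, 2010

The 49th occurrence is 48 intervals after the first: 48 × 4 = 192 days after July 31, 2009.
July has 31 days — 0 days to the end of July leaves 192.
August has 31 days (161 left).
September has 30 days (131 left).
October has 31 days (100 left).
November has 30 days (70 left).
December has 31 days (39 left).
January has 31 days (8 left).
8 days into February → February 8, 2010.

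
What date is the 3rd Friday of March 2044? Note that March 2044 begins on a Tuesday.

March 2044 begins on a Tuesday, so the first Friday is March 4 (3 days later).
The 3rd Friday is 2 weeks later: 4 + 14 = 18.

18 March 2044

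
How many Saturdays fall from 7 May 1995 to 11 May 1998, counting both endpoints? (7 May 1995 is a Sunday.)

157

7 May 1995 is a Sunday; the first Saturday on or after it is 13 May 1995 (6 days later).
From 13 May 1995 to 11 May 1998: 232 + 366 + 365 + 131 = 1094 days (rest of 1995, 1996, 1997, to 11 May 1998 in 1998).
1094 ÷ 7 = 156 full weeks with remainder 2, so 156 more Saturdays after the first → 157.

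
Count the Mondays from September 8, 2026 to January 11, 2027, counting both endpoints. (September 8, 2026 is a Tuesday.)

September 8, 2026 is a Tuesday; the first Monday on or after it is September 14, 2026 (6 days later).
From September 14, 2026 to January 11, 2027: 16 + 31 + 30 + 31 + 11 = 119 days (rest of September, October, November, December, January).
119 ÷ 7 = 17 full weeks with remainder 0, so 17 more Mondays after the first → 18.

18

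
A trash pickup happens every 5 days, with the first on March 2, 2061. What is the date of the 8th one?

The 8th occurrence is 7 intervals after the first: 7 × 5 = 35 days after March 2, 2061.
March has 31 days — 29 days to the end of March leaves 6.
6 days into April → April 6, 2061.

April 6, 2061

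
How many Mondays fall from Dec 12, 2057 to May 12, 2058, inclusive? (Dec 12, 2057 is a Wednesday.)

Dec 12, 2057 is a Wednesday; the first Monday on or after it is Dec 17, 2057 (5 days later).
From Dec 17, 2057 to May 12, 2058: 14 + 31 + 28 + 31 + 30 + 12 = 146 days (rest of Dec, Jan, Feb, Mar, Apr, May).
146 ÷ 7 = 20 full weeks with remainder 6, so 20 more Mondays after the first → 21.

21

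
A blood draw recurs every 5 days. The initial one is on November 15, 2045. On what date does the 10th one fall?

December 30, 2045

The 10th occurrence is 9 intervals after the first: 9 × 5 = 45 days after November 15, 2045.
November has 30 days — 15 days to the end of November leaves 30.
30 days into December → December 30, 2045.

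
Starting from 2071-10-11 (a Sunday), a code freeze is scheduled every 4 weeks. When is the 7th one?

The 7th occurrence is 6 intervals after the first: 6 × 28 = 168 days after 2071-10-11.
October has 31 days — 20 days to the end of October leaves 148.
November has 30 days (118 left).
December has 31 days (87 left).
January has 31 days (56 left).
February has 29 days (27 left).
27 days into March → 2072-03-27.

2072-03-27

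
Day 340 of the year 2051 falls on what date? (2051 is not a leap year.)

6 December 2051

January has 31 days (340 − 31 = 309 remain).
February has 28 days (309 − 28 = 281 remain).
March has 31 days (281 − 31 = 250 remain).
April has 30 days (250 − 30 = 220 remain).
May has 31 days (220 − 31 = 189 remain).
June has 30 days (189 − 30 = 159 remain).
July has 31 days (159 − 31 = 128 remain).
August has 31 days (128 − 31 = 97 remain).
September has 30 days (97 − 30 = 67 remain).
October has 31 days (67 − 31 = 36 remain).
November has 30 days (36 − 30 = 6 remain).
6 into December → December 6.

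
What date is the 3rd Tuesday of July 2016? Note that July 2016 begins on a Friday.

2016-07-19

July 2016 begins on a Friday, so the first Tuesday is July 5 (4 days later).
The 3rd Tuesday is 2 weeks later: 5 + 14 = 19.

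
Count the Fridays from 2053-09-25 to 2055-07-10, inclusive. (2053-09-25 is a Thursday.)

94

2053-09-25 is a Thursday; the first Friday on or after it is 2053-09-26 (1 day later).
From 2053-09-26 to 2055-07-10: 96 + 365 + 191 = 652 days (rest of 2053, 2054, to 2055-07-10 in 2055).
652 ÷ 7 = 93 full weeks with remainder 1, so 93 more Fridays after the first → 94.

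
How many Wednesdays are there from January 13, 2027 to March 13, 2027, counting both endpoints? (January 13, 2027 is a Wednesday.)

January 13, 2027 is a Wednesday; the first Wednesday on or after it is January 13, 2027.
From January 13, 2027 to March 13, 2027: 18 + 28 + 13 = 59 days (rest of January, February, March).
59 ÷ 7 = 8 full weeks with remainder 3, so 8 more Wednesdays after the first → 9.

9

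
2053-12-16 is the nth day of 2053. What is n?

350

Days in months before December: 31 + 28 + 31 + 30 + 31 + 30 + 31 + 31 + 30 + 31 + 30 = 334.
Plus 16 days into December → day 350.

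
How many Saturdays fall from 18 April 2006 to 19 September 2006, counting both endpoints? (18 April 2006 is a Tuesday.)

22

18 April 2006 is a Tuesday; the first Saturday on or after it is 22 April 2006 (4 days later).
From 22 April 2006 to 19 September 2006: 8 + 31 + 30 + 31 + 31 + 19 = 150 days (rest of April, May, June, July, August, September).
150 ÷ 7 = 21 full weeks with remainder 3, so 21 more Saturdays after the first → 22.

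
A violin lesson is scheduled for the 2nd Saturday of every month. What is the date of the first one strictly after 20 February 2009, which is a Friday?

14 March 2009

February 2009 starts on a Sunday; its first Saturday is the 7th, so the 2nd Saturday is the 14th — 14 February 2009.
That is not after 20 February 2009, so look at March 2009.
March 2009 starts on a Sunday; its first Saturday is the 7th, so the 2nd Saturday is the 14th — 14 March 2009.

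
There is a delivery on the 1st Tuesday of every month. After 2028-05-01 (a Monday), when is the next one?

2028-05-02

May 2028 starts on a Monday, so its 1st Tuesday is 2028-05-02 (1 day in).
2028-05-02 is after 2028-05-01, so that is the next one.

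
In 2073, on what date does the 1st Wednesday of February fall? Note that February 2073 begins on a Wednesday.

1 February 2073

February 2073 begins on a Wednesday, so the first Wednesday is February 1.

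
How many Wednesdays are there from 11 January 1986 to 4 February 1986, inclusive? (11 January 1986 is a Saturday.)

11 January 1986 is a Saturday; the first Wednesday on or after it is 15 January 1986 (4 days later).
From 15 January 1986 to 4 February 1986: 16 + 4 = 20 days (rest of January, February).
20 ÷ 7 = 2 full weeks with remainder 6, so 2 more Wednesdays after the first → 3.

3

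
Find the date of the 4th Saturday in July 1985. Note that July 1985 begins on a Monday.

1985-07-27

July 1985 begins on a Monday, so the first Saturday is July 6 (5 days later).
The 4th Saturday is 3 weeks later: 6 + 21 = 27.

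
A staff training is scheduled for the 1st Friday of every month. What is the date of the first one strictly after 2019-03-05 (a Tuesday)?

2019-04-05

March 2019 starts on a Friday, so its 1st Friday is 2019-03-01.
That is not after 2019-03-05, so look at April 2019.
April 2019 starts on a Monday, so its 1st Friday is 2019-04-05 (4 days in).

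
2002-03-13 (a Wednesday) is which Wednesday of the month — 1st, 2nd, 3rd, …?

2nd

Day 13 falls in week ⌈13/7⌉ of the month.
Days 1–7 hold the 1st Wednesday, 8–14 the 2nd, 15–21 the 3rd, 22–28 the 4th, 29–31 the 5th.
13 is in the range for the 2nd.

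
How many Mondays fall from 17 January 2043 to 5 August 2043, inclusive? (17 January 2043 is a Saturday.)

29

17 January 2043 is a Saturday; the first Monday on or after it is 19 January 2043 (2 days later).
From 19 January 2043 to 5 August 2043: 12 + 28 + 31 + 30 + 31 + 30 + 31 + 5 = 198 days (rest of January, February, March, April, May, June, July, August).
198 ÷ 7 = 28 full weeks with remainder 2, so 28 more Mondays after the first → 29.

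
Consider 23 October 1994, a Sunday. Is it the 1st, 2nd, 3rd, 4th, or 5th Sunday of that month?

4th

Day 23 falls in week ⌈23/7⌉ of the month.
Days 1–7 hold the 1st Sunday, 8–14 the 2nd, 15–21 the 3rd, 22–28 the 4th, 29–31 the 5th.
23 is in the range for the 4th.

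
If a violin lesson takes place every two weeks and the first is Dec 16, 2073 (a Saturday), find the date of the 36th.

The 36th occurrence is 35 intervals after the first: 35 × 14 = 490 days after Dec 16, 2073.
Dec has 31 days — 15 days to the end of Dec leaves 475.
2074 has 365 days (110 left).
Jan has 31 days (79 left).
Feb has 28 days (51 left).
Mar has 31 days (20 left).
20 days into Apr → Apr 20, 2075.

Apr 20, 2075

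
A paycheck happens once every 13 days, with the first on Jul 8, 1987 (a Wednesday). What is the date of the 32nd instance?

The 32nd occurrence is 31 intervals after the first: 31 × 13 = 403 days after Jul 8, 1987.
Jul has 31 days — 23 days to the end of Jul leaves 380.
Aug has 31 days (349 left).
Sep has 30 days (319 left).
Oct has 31 days (288 left).
Nov has 30 days (258 left).
Dec has 31 days (227 left).
Jan has 31 days (196 left).
Feb has 29 days (167 left).
Mar has 31 days (136 left).
Apr has 30 days (106 left).
May has 31 days (75 left).
Jun has 30 days (45 left).
Jul has 31 days (14 left).
14 days into Aug → Aug 14, 1988.

Aug 14, 1988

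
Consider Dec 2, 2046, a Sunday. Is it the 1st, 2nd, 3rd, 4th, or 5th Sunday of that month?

Day 2 falls in week ⌈2/7⌉ of the month.
Days 1–7 hold the 1st Sunday, 8–14 the 2nd, 15–21 the 3rd, 22–28 the 4th, 29–31 the 5th.
2 is in the range for the 1st.

1st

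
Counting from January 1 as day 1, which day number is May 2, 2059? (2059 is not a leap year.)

122

Days in months before May: 31 + 28 + 31 + 30 = 120.
Plus 2 days into May → day 122.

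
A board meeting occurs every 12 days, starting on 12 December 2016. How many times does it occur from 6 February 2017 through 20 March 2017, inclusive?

Occurrences land 12·i days after 12 December 2016 for i = 0, 1, 2, …
6 February 2017 is 56 days after the start; 56 ÷ 12 = 4 remainder 8; since the remainder is 8, round up to i = 5. First occurrence in the window: #6 on 10 February 2017 (5×12 = 60 days in).
20 March 2017 is 98 days after the start; 98 ÷ 12 = 8 remainder 2. Last occurrence in the window: #9 on 18 March 2017.
Occurrences #6 through #9: 4 in total.

4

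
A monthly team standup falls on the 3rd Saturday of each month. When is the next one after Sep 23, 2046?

Sep 2046 starts on a Saturday; its first Saturday is the 1st, so the 3rd Saturday is the 15th — Sep 15, 2046.
That is not after Sep 23, 2046, so look at Oct 2046.
Oct 2046 starts on a Monday; its first Saturday is the 6th, so the 3rd Saturday is the 20th — Oct 20, 2046.

Oct 20, 2046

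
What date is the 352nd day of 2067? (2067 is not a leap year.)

January has 31 days (352 − 31 = 321 remain).
February has 28 days (321 − 28 = 293 remain).
March has 31 days (293 − 31 = 262 remain).
April has 30 days (262 − 30 = 232 remain).
May has 31 days (232 − 31 = 201 remain).
June has 30 days (201 − 30 = 171 remain).
July has 31 days (171 − 31 = 140 remain).
August has 31 days (140 − 31 = 109 remain).
September has 30 days (109 − 30 = 79 remain).
October has 31 days (79 − 31 = 48 remain).
November has 30 days (48 − 30 = 18 remain).
18 into December → December 18.

18 December 2067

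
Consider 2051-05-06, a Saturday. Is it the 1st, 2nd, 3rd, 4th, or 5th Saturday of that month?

Day 6 falls in week ⌈6/7⌉ of the month.
Days 1–7 hold the 1st Saturday, 8–14 the 2nd, 15–21 the 3rd, 22–28 the 4th, 29–31 the 5th.
6 is in the range for the 1st.

1st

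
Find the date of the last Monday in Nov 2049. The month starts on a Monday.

Nov 2049 begins on a Monday, so the first Monday is Nov 1.
Nov 2049 has 30 days. Adding weeks: 1, 8, 15, 22, 29 — the last one ≤ 30 is the 29th.

Nov 29, 2049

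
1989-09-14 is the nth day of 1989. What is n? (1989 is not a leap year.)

Days in months before September: 31 + 28 + 31 + 30 + 31 + 30 + 31 + 31 = 243.
Plus 14 days into September → day 257.

257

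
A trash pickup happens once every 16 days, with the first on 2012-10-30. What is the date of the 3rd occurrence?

2012-12-01

The 3rd occurrence is 2 intervals after the first: 2 × 16 = 32 days after 2012-10-30.
October has 31 days — 1 day to the end of October leaves 31.
November has 30 days (1 left).
1 day into December → 2012-12-01.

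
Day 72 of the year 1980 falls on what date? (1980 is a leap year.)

January has 31 days (72 − 31 = 41 remain).
February has 29 days (41 − 29 = 12 remain).
12 into March → March 12.

March 12, 1980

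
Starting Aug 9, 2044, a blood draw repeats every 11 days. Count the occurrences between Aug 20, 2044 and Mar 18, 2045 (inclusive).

20

Occurrences land 11·i days after Aug 9, 2044 for i = 0, 1, 2, …
Aug 20, 2044 is 11 days after the start; 11 ÷ 11 = 1 remainder 0. First occurrence in the window: #2 on Aug 20, 2044 (1×11 = 11 days in).
Mar 18, 2045 is 221 days after the start; 221 ÷ 11 = 20 remainder 1. Last occurrence in the window: #21 on Mar 17, 2045.
Occurrences #2 through #21: 20 in total.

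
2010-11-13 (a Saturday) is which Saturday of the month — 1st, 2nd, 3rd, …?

Day 13 falls in week ⌈13/7⌉ of the month.
Days 1–7 hold the 1st Saturday, 8–14 the 2nd, 15–21 the 3rd, 22–28 the 4th, 29–31 the 5th.
13 is in the range for the 2nd.

2nd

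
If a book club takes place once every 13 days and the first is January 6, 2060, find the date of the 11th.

The 11th occurrence is 10 intervals after the first: 10 × 13 = 130 days after January 6, 2060.
January has 31 days — 25 days to the end of January leaves 105.
February has 29 days (76 left).
March has 31 days (45 left).
April has 30 days (15 left).
15 days into May → May 15, 2060.

May 15, 2060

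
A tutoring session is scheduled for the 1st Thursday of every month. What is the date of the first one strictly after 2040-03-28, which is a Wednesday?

2040-04-05

March 2040 starts on a Thursday, so its 1st Thursday is 2040-03-01.
That is not after 2040-03-28, so look at April 2040.
April 2040 starts on a Sunday, so its 1st Thursday is 2040-04-05 (4 days in).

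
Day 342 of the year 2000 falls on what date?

January has 31 days (342 − 31 = 311 remain).
February has 29 days (311 − 29 = 282 remain).
March has 31 days (282 − 31 = 251 remain).
April has 30 days (251 − 30 = 221 remain).
May has 31 days (221 − 31 = 190 remain).
June has 30 days (190 − 30 = 160 remain).
July has 31 days (160 − 31 = 129 remain).
August has 31 days (129 − 31 = 98 remain).
September has 30 days (98 − 30 = 68 remain).
October has 31 days (68 − 31 = 37 remain).
November has 30 days (37 − 30 = 7 remain).
7 into December → December 7.

December 7, 2000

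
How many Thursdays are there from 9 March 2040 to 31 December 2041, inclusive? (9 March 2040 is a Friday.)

9 March 2040 is a Friday; the first Thursday on or after it is 15 March 2040 (6 days later).
From 15 March 2040 to 31 December 2041: 291 + 365 = 656 days (rest of 2040, to 31 December 2041 in 2041).
656 ÷ 7 = 93 full weeks with remainder 5, so 93 more Thursdays after the first → 94.

94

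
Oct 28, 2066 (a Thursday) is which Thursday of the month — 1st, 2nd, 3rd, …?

Day 28 falls in week ⌈28/7⌉ of the month.
Days 1–7 hold the 1st Thursday, 8–14 the 2nd, 15–21 the 3rd, 22–28 the 4th, 29–31 the 5th.
28 is in the range for the 4th.

4th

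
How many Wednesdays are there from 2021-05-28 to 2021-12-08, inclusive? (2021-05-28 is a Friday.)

28

2021-05-28 is a Friday; the first Wednesday on or after it is 2021-06-02 (5 days later).
From 2021-06-02 to 2021-12-08: 28 + 31 + 31 + 30 + 31 + 30 + 8 = 189 days (rest of June, July, August, September, October, November, December).
189 ÷ 7 = 27 full weeks with remainder 0, so 27 more Wednesdays after the first → 28.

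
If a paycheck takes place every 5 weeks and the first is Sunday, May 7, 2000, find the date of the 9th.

The 9th occurrence is 8 intervals after the first: 8 × 35 = 280 days after May 7, 2000.
May has 31 days — 24 days to the end of May leaves 256.
Jun has 30 days (226 left).
Jul has 31 days (195 left).
Aug has 31 days (164 left).
Sep has 30 days (134 left).
Oct has 31 days (103 left).
Nov has 30 days (73 left).
Dec has 31 days (42 left).
Jan has 31 days (11 left).
11 days into Feb → Feb 11, 2001.

Feb 11, 2001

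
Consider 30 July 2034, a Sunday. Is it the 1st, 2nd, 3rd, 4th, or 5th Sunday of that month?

5th

Day 30 falls in week ⌈30/7⌉ of the month.
Days 1–7 hold the 1st Sunday, 8–14 the 2nd, 15–21 the 3rd, 22–28 the 4th, 29–31 the 5th.
30 is in the range for the 5th.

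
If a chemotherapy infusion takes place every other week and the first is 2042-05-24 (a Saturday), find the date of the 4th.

2042-07-05

The 4th occurrence is 3 intervals after the first: 3 × 14 = 42 days after 2042-05-24.
May has 31 days — 7 days to the end of May leaves 35.
June has 30 days (5 left).
5 days into July → 2042-07-05.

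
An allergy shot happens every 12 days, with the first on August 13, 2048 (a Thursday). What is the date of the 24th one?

The 24th occurrence is 23 intervals after the first: 23 × 12 = 276 days after August 13, 2048.
August has 31 days — 18 days to the end of August leaves 258.
September has 30 days (228 left).
October has 31 days (197 left).
November has 30 days (167 left).
December has 31 days (136 left).
January has 31 days (105 left).
February has 28 days (77 left).
March has 31 days (46 left).
April has 30 days (16 left).
16 days into May → May 16, 2049.

May 16, 2049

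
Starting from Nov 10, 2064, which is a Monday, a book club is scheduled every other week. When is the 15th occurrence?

May 25, 2065

The 15th occurrence is 14 intervals after the first: 14 × 14 = 196 days after Nov 10, 2064.
Nov has 30 days — 20 days to the end of Nov leaves 176.
Dec has 31 days (145 left).
Jan has 31 days (114 left).
Feb has 28 days (86 left).
Mar has 31 days (55 left).
Apr has 30 days (25 left).
25 days into May → May 25, 2065.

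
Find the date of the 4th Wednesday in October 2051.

October 2051 begins on a Sunday, so the first Wednesday is October 4 (3 days later).
The 4th Wednesday is 3 weeks later: 4 + 21 = 25.

October 25, 2051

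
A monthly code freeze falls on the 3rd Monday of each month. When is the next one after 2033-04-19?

April 2033 starts on a Friday; its first Monday is the 4th, so the 3rd Monday is the 18th — 2033-04-18.
That is not after 2033-04-19, so look at May 2033.
May 2033 starts on a Sunday; its first Monday is the 2nd, so the 3rd Monday is the 16th — 2033-05-16.

2033-05-16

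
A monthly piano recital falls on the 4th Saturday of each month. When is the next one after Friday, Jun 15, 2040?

Jun 2040 starts on a Friday; its first Saturday is the 2nd, so the 4th Saturday is the 23rd — Jun 23, 2040.
Jun 23, 2040 is after Jun 15, 2040, so that is the next one.

Jun 23, 2040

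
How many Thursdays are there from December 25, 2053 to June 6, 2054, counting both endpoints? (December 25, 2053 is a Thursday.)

24

December 25, 2053 is a Thursday; the first Thursday on or after it is December 25, 2053.
From December 25, 2053 to June 6, 2054: 6 + 31 + 28 + 31 + 30 + 31 + 6 = 163 days (rest of December, January, February, March, April, May, June).
163 ÷ 7 = 23 full weeks with remainder 2, so 23 more Thursdays after the first → 24.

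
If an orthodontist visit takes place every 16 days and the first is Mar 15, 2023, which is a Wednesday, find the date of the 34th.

Aug 24, 2024

The 34th occurrence is 33 intervals after the first: 33 × 16 = 528 days after Mar 15, 2023.
Mar has 31 days — 16 days to the end of Mar leaves 512.
From end of Mar to end of 2023 is 275 days (237 left).
Jan has 31 days (206 left).
Feb has 29 days (177 left).
Mar has 31 days (146 left).
Apr has 30 days (116 left).
May has 31 days (85 left).
Jun has 30 days (55 left).
Jul has 31 days (24 left).
24 days into Aug → Aug 24, 2024.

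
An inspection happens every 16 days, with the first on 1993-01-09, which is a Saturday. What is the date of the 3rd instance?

The 3rd occurrence is 2 intervals after the first: 2 × 16 = 32 days after 1993-01-09.
January has 31 days — 22 days to the end of January leaves 10.
10 days into February → 1993-02-10.

1993-02-10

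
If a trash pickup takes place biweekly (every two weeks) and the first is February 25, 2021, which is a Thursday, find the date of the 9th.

June 17, 2021

The 9th occurrence is 8 intervals after the first: 8 × 14 = 112 days after February 25, 2021.
February has 28 days — 3 days to the end of February leaves 109.
March has 31 days (78 left).
April has 30 days (48 left).
May has 31 days (17 left).
17 days into June → June 17, 2021.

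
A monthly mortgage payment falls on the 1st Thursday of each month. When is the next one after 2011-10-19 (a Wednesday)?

October 2011 starts on a Saturday, so its 1st Thursday is 2011-10-06 (5 days in).
That is not after 2011-10-19, so look at November 2011.
November 2011 starts on a Tuesday, so its 1st Thursday is 2011-11-03 (2 days in).

2011-11-03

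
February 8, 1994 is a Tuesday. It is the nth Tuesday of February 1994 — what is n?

2nd

Day 8 falls in week ⌈8/7⌉ of the month.
Days 1–7 hold the 1st Tuesday, 8–14 the 2nd, 15–21 the 3rd, 22–28 the 4th, 29–31 the 5th.
8 is in the range for the 2nd.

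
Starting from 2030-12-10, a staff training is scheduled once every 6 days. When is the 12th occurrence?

The 12th occurrence is 11 intervals after the first: 11 × 6 = 66 days after 2030-12-10.
December has 31 days — 21 days to the end of December leaves 45.
January has 31 days (14 left).
14 days into February → 2031-02-14.

2031-02-14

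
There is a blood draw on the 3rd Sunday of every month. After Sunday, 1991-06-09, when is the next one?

June 1991 starts on a Saturday; its first Sunday is the 2nd, so the 3rd Sunday is the 16th — 1991-06-16.
1991-06-16 is after 1991-06-09, so that is the next one.

1991-06-16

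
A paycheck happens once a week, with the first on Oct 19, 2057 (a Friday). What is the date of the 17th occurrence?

Feb 8, 2058

The 17th occurrence is 16 intervals after the first: 16 × 7 = 112 days after Oct 19, 2057.
Oct has 31 days — 12 days to the end of Oct leaves 100.
Nov has 30 days (70 left).
Dec has 31 days (39 left).
Jan has 31 days (8 left).
8 days into Feb → Feb 8, 2058.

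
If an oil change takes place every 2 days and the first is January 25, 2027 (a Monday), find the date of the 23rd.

The 23rd occurrence is 22 intervals after the first: 22 × 2 = 44 days after January 25, 2027.
January has 31 days — 6 days to the end of January leaves 38.
February has 28 days (10 left).
10 days into March → March 10, 2027.

March 10, 2027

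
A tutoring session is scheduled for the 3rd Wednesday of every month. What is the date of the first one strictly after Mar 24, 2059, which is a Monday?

Mar 2059 starts on a Saturday; its first Wednesday is the 5th, so the 3rd Wednesday is the 19th — Mar 19, 2059.
That is not after Mar 24, 2059, so look at Apr 2059.
Apr 2059 starts on a Tuesday; its first Wednesday is the 2nd, so the 3rd Wednesday is the 16th — Apr 16, 2059.

Apr 16, 2059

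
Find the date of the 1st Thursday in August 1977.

August 1977 begins on a Monday, so the first Thursday is August 4 (3 days later).

1977-08-04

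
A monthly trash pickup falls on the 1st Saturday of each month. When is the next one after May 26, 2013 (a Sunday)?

Jun 1, 2013

May 2013 starts on a Wednesday, so its 1st Saturday is May 4, 2013 (3 days in).
That is not after May 26, 2013, so look at Jun 2013.
Jun 2013 starts on a Saturday, so its 1st Saturday is Jun 1, 2013.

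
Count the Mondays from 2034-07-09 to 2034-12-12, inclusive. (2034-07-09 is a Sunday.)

23

2034-07-09 is a Sunday; the first Monday on or after it is 2034-07-10 (1 day later).
From 2034-07-10 to 2034-12-12: 21 + 31 + 30 + 31 + 30 + 12 = 155 days (rest of July, August, September, October, November, December).
155 ÷ 7 = 22 full weeks with remainder 1, so 22 more Mondays after the first → 23.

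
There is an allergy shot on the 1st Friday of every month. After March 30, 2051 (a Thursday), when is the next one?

March 2051 starts on a Wednesday, so its 1st Friday is March 3, 2051 (2 days in).
That is not after March 30, 2051, so look at April 2051.
April 2051 starts on a Saturday, so its 1st Friday is April 7, 2051 (6 days in).

April 7, 2051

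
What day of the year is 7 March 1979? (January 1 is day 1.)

66

Days in months before March: 31 + 28 = 59.
Plus 7 days into March → day 66.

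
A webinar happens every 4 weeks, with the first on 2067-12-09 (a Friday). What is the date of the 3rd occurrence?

2068-02-03

The 3rd occurrence is 2 intervals after the first: 2 × 28 = 56 days after 2067-12-09.
December has 31 days — 22 days to the end of December leaves 34.
January has 31 days (3 left).
3 days into February → 2068-02-03.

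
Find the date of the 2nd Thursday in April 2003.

April 2003 begins on a Tuesday, so the first Thursday is April 3 (2 days later).
The 2nd Thursday is 1 weeks later: 3 + 7 = 10.

April 10, 2003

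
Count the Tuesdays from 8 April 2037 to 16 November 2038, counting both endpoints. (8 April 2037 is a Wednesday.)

84

8 April 2037 is a Wednesday; the first Tuesday on or after it is 14 April 2037 (6 days later).
From 14 April 2037 to 16 November 2038: 261 + 320 = 581 days (rest of 2037, to 16 November 2038 in 2038).
581 ÷ 7 = 83 full weeks with remainder 0, so 83 more Tuesdays after the first → 84.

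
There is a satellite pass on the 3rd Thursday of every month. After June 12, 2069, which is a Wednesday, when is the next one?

June 20, 2069

June 2069 starts on a Saturday; its first Thursday is the 6th, so the 3rd Thursday is the 20th — June 20, 2069.
June 20, 2069 is after June 12, 2069, so that is the next one.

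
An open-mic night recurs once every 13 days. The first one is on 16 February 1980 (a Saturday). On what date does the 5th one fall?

The 5th occurrence is 4 intervals after the first: 4 × 13 = 52 days after 16 February 1980.
February has 29 days — 13 days to the end of February leaves 39.
March has 31 days (8 left).
8 days into April → 8 April 1980.

8 April 1980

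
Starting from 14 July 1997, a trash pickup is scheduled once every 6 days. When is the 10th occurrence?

The 10th occurrence is 9 intervals after the first: 9 × 6 = 54 days after 14 July 1997.
July has 31 days — 17 days to the end of July leaves 37.
August has 31 days (6 left).
6 days into September → 6 September 1997.

6 September 1997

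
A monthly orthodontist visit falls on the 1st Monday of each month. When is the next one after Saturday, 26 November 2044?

November 2044 starts on a Tuesday, so its 1st Monday is 7 November 2044 (6 days in).
That is not after 26 November 2044, so look at December 2044.
December 2044 starts on a Thursday, so its 1st Monday is 5 December 2044 (4 days in).

5 December 2044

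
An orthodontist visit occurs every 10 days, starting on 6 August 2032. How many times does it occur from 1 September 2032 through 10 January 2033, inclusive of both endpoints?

Occurrences land 10·i days after 6 August 2032 for i = 0, 1, 2, …
1 September 2032 is 26 days after the start; 26 ÷ 10 = 2 remainder 6; since the remainder is 6, round up to i = 3. First occurrence in the window: #4 on 5 September 2032 (3×10 = 30 days in).
10 January 2033 is 157 days after the start; 157 ÷ 10 = 15 remainder 7. Last occurrence in the window: #16 on 3 January 2033.
Occurrences #4 through #16: 13 in total.

13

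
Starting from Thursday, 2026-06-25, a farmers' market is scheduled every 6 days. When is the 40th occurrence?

2027-02-14

The 40th occurrence is 39 intervals after the first: 39 × 6 = 234 days after 2026-06-25.
June has 30 days — 5 days to the end of June leaves 229.
July has 31 days (198 left).
August has 31 days (167 left).
September has 30 days (137 left).
October has 31 days (106 left).
November has 30 days (76 left).
December has 31 days (45 left).
January has 31 days (14 left).
14 days into February → 2027-02-14.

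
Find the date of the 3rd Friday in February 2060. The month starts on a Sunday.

2060-02-20

February 2060 begins on a Sunday, so the first Friday is February 6 (5 days later).
The 3rd Friday is 2 weeks later: 6 + 14 = 20.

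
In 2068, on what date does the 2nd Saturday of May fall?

The first Saturday of May 2068 is May 5.
The 2nd Saturday is 1 weeks later: 5 + 7 = 12.

2068-05-12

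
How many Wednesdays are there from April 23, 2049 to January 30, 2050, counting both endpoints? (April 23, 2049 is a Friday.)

40

April 23, 2049 is a Friday; the first Wednesday on or after it is April 28, 2049 (5 days later).
From April 28, 2049 to January 30, 2050: 2 + 31 + 30 + 31 + 31 + 30 + 31 + 30 + 31 + 30 = 277 days (rest of April, May, June, July, August, September, October, November, December, January).
277 ÷ 7 = 39 full weeks with remainder 4, so 39 more Wednesdays after the first → 40.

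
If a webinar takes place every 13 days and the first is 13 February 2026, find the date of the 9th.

The 9th occurrence is 8 intervals after the first: 8 × 13 = 104 days after 13 February 2026.
February has 28 days — 15 days to the end of February leaves 89.
March has 31 days (58 left).
April has 30 days (28 left).
28 days into May → 28 May 2026.

28 May 2026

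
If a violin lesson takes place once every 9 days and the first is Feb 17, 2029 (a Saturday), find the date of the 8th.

The 8th occurrence is 7 intervals after the first: 7 × 9 = 63 days after Feb 17, 2029.
Feb has 28 days — 11 days to the end of Feb leaves 52.
Mar has 31 days (21 left).
21 days into Apr → Apr 21, 2029.

Apr 21, 2029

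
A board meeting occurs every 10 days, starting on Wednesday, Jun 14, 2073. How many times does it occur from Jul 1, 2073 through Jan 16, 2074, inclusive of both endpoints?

20

Occurrences land 10·i days after Jun 14, 2073 for i = 0, 1, 2, …
Jul 1, 2073 is 17 days after the start; 17 ÷ 10 = 1 remainder 7; since the remainder is 7, round up to i = 2. First occurrence in the window: #3 on Jul 4, 2073 (2×10 = 20 days in).
Jan 16, 2074 is 216 days after the start; 216 ÷ 10 = 21 remainder 6. Last occurrence in the window: #22 on Jan 10, 2074.
Occurrences #3 through #22: 20 in total.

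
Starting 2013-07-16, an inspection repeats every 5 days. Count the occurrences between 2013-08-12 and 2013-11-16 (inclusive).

19

Occurrences land 5·i days after 2013-07-16 for i = 0, 1, 2, …
2013-08-12 is 27 days after the start; 27 ÷ 5 = 5 remainder 2; since the remainder is 2, round up to i = 6. First occurrence in the window: #7 on 2013-08-15 (6×5 = 30 days in).
2013-11-16 is 123 days after the start; 123 ÷ 5 = 24 remainder 3. Last occurrence in the window: #25 on 2013-11-13.
Occurrences #7 through #25: 19 in total.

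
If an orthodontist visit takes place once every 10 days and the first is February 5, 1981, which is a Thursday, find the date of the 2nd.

The 2nd occurrence is 1 interval after the first: 1 × 10 = 10 days after February 5, 1981.
10 days later is February 15, 1981.

February 15, 1981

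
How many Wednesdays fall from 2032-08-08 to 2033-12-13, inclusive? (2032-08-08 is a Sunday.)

2032-08-08 is a Sunday; the first Wednesday on or after it is 2032-08-11 (3 days later).
From 2032-08-11 to 2033-12-13: 142 + 347 = 489 days (rest of 2032, to 2033-12-13 in 2033).
489 ÷ 7 = 69 full weeks with remainder 6, so 69 more Wednesdays after the first → 70.

70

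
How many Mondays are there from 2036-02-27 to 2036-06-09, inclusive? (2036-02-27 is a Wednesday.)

15

2036-02-27 is a Wednesday; the first Monday on or after it is 2036-03-03 (5 days later).
From 2036-03-03 to 2036-06-09: 28 + 30 + 31 + 9 = 98 days (rest of March, April, May, June).
98 ÷ 7 = 14 full weeks with remainder 0, so 14 more Mondays after the first → 15.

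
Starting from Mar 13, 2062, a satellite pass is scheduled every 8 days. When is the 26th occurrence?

Sep 29, 2062

The 26th occurrence is 25 intervals after the first: 25 × 8 = 200 days after Mar 13, 2062.
Mar has 31 days — 18 days to the end of Mar leaves 182.
Apr has 30 days (152 left).
May has 31 days (121 left).
Jun has 30 days (91 left).
Jul has 31 days (60 left).
Aug has 31 days (29 left).
29 days into Sep → Sep 29, 2062.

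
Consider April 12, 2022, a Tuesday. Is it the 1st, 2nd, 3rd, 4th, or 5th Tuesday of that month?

Day 12 falls in week ⌈12/7⌉ of the month.
Days 1–7 hold the 1st Tuesday, 8–14 the 2nd, 15–21 the 3rd, 22–28 the 4th, 29–31 the 5th.
12 is in the range for the 2nd.

2nd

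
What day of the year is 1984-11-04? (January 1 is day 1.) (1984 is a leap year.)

Days in months before November: 31 + 29 + 31 + 30 + 31 + 30 + 31 + 31 + 30 + 31 = 305.
Plus 4 days into November → day 309.

309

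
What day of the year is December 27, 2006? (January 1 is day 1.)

Days in months before December: 31 + 28 + 31 + 30 + 31 + 30 + 31 + 31 + 30 + 31 + 30 = 334.
Plus 27 days into December → day 361.

361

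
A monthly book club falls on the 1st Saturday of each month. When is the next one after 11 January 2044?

January 2044 starts on a Friday, so its 1st Saturday is 2 January 2044 (1 day in).
That is not after 11 January 2044, so look at February 2044.
February 2044 starts on a Monday, so its 1st Saturday is 6 February 2044 (5 days in).

6 February 2044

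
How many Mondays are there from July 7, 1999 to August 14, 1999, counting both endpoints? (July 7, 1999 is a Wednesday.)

5

July 7, 1999 is a Wednesday; the first Monday on or after it is July 12, 1999 (5 days later).
From July 12, 1999 to August 14, 1999: 19 + 14 = 33 days (rest of July, August).
33 ÷ 7 = 4 full weeks with remainder 5, so 4 more Mondays after the first → 5.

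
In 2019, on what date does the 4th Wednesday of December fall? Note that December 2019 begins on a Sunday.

25 December 2019

December 2019 begins on a Sunday, so the first Wednesday is December 4 (3 days later).
The 4th Wednesday is 3 weeks later: 4 + 21 = 25.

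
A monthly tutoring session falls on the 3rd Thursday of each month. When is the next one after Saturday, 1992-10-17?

1992-11-19

October 1992 starts on a Thursday; its first Thursday is the 1st, so the 3rd Thursday is the 15th — 1992-10-15.
That is not after 1992-10-17, so look at November 1992.
November 1992 starts on a Sunday; its first Thursday is the 5th, so the 3rd Thursday is the 19th — 1992-11-19.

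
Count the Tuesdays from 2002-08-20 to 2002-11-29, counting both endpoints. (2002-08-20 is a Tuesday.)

2002-08-20 is a Tuesday; the first Tuesday on or after it is 2002-08-20.
From 2002-08-20 to 2002-11-29: 11 + 30 + 31 + 29 = 101 days (rest of August, September, October, November).
101 ÷ 7 = 14 full weeks with remainder 3, so 14 more Tuesdays after the first → 15.

15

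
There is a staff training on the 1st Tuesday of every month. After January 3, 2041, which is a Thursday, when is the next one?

January 2041 starts on a Tuesday, so its 1st Tuesday is January 1, 2041.
That is not after January 3, 2041, so look at February 2041.
February 2041 starts on a Friday, so its 1st Tuesday is February 5, 2041 (4 days in).

February 5, 2041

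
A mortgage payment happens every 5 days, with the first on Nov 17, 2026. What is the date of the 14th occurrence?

The 14th occurrence is 13 intervals after the first: 13 × 5 = 65 days after Nov 17, 2026.
Nov has 30 days — 13 days to the end of Nov leaves 52.
Dec has 31 days (21 left).
21 days into Jan → Jan 21, 2027.

Jan 21, 2027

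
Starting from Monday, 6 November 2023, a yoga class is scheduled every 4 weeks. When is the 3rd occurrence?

The 3rd occurrence is 2 intervals after the first: 2 × 28 = 56 days after 6 November 2023.
November has 30 days — 24 days to the end of November leaves 32.
December has 31 days (1 left).
1 day into January → 1 January 2024.

1 January 2024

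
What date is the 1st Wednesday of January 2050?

2050-01-05

January 2050 begins on a Saturday, so the first Wednesday is January 5 (4 days later).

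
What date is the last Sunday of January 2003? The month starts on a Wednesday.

26 January 2003

January 2003 begins on a Wednesday, so the first Sunday is January 5 (4 days later).
January 2003 has 31 days. Adding weeks: 5, 12, 19, 26 — the last one ≤ 31 is the 26th.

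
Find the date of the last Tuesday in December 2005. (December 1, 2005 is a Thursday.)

27 December 2005

December 2005 begins on a Thursday, so the first Tuesday is December 6 (5 days later).
December 2005 has 31 days. Adding weeks: 6, 13, 20, 27 — the last one ≤ 31 is the 27th.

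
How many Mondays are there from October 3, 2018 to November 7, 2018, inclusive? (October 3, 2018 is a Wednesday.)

5

October 3, 2018 is a Wednesday; the first Monday on or after it is October 8, 2018 (5 days later).
From October 8, 2018 to November 7, 2018: 23 + 7 = 30 days (rest of October, November).
30 ÷ 7 = 4 full weeks with remainder 2, so 4 more Mondays after the first → 5.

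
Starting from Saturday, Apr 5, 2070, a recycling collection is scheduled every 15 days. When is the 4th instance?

The 4th occurrence is 3 intervals after the first: 3 × 15 = 45 days after Apr 5, 2070.
Apr has 30 days — 25 days to the end of Apr leaves 20.
20 days into May → May 20, 2070.

May 20, 2070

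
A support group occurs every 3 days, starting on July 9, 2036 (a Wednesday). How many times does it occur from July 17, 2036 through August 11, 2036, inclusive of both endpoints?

Occurrences land 3·i days after July 9, 2036 for i = 0, 1, 2, …
July 17, 2036 is 8 days after the start; 8 ÷ 3 = 2 remainder 2; since the remainder is 2, round up to i = 3. First occurrence in the window: #4 on July 18, 2036 (3×3 = 9 days in).
August 11, 2036 is 33 days after the start; 33 ÷ 3 = 11 remainder 0. Last occurrence in the window: #12 on August 11, 2036.
Occurrences #4 through #12: 9 in total.

9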